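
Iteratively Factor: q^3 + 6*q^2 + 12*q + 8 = (q + 2)*(q^2 + 4*q + 4) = (q + 2)^2*(q + 2)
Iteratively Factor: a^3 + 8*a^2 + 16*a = (a)*(a^2 + 8*a + 16) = a*(a + 4)*(a + 4)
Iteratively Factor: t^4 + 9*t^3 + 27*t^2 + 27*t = (t + 3)*(t^3 + 6*t^2 + 9*t) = t*(t + 3)*(t^2 + 6*t + 9) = t*(t + 3)^2*(t + 3)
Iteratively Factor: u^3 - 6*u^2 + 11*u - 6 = (u - 2)*(u^2 - 4*u + 3) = (u - 3)*(u - 2)*(u - 1)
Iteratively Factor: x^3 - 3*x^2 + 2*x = (x - 1)*(x^2 - 2*x) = x*(x - 1)*(x - 2)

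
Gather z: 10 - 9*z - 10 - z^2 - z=-z^2 - 10*z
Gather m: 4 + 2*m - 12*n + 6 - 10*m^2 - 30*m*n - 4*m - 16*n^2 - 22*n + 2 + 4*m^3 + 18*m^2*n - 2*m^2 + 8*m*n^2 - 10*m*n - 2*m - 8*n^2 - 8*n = 4*m^3 + m^2*(18*n - 12) + m*(8*n^2 - 40*n - 4) - 24*n^2 - 42*n + 12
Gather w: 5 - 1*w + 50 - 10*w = 55 - 11*w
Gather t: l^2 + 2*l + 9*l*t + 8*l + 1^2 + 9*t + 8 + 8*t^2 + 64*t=l^2 + 10*l + 8*t^2 + t*(9*l + 73) + 9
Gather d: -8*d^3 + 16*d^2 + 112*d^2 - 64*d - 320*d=-8*d^3 + 128*d^2 - 384*d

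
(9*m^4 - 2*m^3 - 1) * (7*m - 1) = 63*m^5 - 23*m^4 + 2*m^3 - 7*m + 1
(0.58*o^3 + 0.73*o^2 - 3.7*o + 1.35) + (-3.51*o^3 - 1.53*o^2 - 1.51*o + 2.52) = -2.93*o^3 - 0.8*o^2 - 5.21*o + 3.87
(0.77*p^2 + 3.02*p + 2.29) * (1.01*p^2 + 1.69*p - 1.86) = 0.7777*p^4 + 4.3515*p^3 + 5.9845*p^2 - 1.7471*p - 4.2594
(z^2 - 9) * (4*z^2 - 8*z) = 4*z^4 - 8*z^3 - 36*z^2 + 72*z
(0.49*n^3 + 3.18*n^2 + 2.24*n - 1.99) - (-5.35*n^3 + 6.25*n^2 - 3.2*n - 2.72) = 5.84*n^3 - 3.07*n^2 + 5.44*n + 0.73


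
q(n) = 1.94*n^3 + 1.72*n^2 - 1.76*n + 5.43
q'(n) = 5.82*n^2 + 3.44*n - 1.76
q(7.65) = 961.16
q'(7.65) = 365.16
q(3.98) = 147.98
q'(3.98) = 104.12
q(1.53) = 13.71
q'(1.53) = 17.13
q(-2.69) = -15.15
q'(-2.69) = 31.10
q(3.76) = 126.25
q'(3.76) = 93.46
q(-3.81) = -70.19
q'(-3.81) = 69.62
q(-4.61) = -139.97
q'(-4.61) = 106.07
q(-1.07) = 6.91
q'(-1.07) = 1.22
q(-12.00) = -3078.09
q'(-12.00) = 795.04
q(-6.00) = -341.13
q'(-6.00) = 187.12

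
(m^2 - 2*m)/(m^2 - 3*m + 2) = m/(m - 1)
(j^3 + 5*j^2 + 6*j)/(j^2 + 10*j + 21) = j*(j + 2)/(j + 7)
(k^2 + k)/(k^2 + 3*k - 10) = k*(k + 1)/(k^2 + 3*k - 10)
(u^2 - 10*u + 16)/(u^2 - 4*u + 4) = (u - 8)/(u - 2)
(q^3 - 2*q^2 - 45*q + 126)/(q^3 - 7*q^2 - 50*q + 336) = (q - 3)/(q - 8)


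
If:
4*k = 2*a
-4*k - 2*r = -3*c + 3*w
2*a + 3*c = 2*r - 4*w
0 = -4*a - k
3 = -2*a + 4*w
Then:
No Solution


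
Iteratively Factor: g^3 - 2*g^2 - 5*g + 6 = (g - 3)*(g^2 + g - 2) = (g - 3)*(g - 1)*(g + 2)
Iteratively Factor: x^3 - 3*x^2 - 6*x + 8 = (x + 2)*(x^2 - 5*x + 4) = (x - 1)*(x + 2)*(x - 4)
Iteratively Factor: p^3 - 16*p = (p - 4)*(p^2 + 4*p) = p*(p - 4)*(p + 4)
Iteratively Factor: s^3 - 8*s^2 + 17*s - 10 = (s - 2)*(s^2 - 6*s + 5) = (s - 2)*(s - 1)*(s - 5)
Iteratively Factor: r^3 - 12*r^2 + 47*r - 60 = (r - 4)*(r^2 - 8*r + 15) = (r - 4)*(r - 3)*(r - 5)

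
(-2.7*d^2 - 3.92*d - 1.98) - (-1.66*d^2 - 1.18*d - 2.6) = -1.04*d^2 - 2.74*d + 0.62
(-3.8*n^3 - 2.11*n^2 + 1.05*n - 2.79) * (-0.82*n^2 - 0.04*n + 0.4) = 3.116*n^5 + 1.8822*n^4 - 2.2966*n^3 + 1.4018*n^2 + 0.5316*n - 1.116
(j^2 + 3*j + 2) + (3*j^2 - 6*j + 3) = 4*j^2 - 3*j + 5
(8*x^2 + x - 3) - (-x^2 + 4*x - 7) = 9*x^2 - 3*x + 4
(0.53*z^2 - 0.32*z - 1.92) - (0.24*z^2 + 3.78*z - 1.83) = 0.29*z^2 - 4.1*z - 0.0899999999999999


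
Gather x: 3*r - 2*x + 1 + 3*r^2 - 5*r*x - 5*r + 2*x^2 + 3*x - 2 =3*r^2 - 2*r + 2*x^2 + x*(1 - 5*r) - 1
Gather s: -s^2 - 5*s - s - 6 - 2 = -s^2 - 6*s - 8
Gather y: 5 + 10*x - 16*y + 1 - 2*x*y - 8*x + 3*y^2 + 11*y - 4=2*x + 3*y^2 + y*(-2*x - 5) + 2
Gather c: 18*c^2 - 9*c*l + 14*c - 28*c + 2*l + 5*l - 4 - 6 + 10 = 18*c^2 + c*(-9*l - 14) + 7*l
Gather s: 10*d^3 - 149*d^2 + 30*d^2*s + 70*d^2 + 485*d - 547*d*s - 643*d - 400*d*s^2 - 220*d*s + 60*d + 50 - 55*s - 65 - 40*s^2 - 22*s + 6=10*d^3 - 79*d^2 - 98*d + s^2*(-400*d - 40) + s*(30*d^2 - 767*d - 77) - 9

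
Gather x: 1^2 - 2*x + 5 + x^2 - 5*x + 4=x^2 - 7*x + 10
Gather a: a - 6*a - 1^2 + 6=5 - 5*a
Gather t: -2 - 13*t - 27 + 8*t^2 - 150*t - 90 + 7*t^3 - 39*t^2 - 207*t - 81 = 7*t^3 - 31*t^2 - 370*t - 200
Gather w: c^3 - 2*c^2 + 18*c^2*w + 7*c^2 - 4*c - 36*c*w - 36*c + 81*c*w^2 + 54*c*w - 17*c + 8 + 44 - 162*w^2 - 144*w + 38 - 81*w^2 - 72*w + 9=c^3 + 5*c^2 - 57*c + w^2*(81*c - 243) + w*(18*c^2 + 18*c - 216) + 99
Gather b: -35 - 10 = -45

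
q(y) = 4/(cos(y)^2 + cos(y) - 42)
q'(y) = 4*(2*sin(y)*cos(y) + sin(y))/(cos(y)^2 + cos(y) - 42)^2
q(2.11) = -0.09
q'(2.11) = -0.00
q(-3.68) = -0.09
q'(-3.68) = -0.00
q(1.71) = -0.09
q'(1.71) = 0.00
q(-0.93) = -0.10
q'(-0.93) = -0.00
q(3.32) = -0.10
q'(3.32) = 0.00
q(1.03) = -0.10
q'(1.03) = 0.00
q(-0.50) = -0.10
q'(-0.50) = -0.00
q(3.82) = -0.09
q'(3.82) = 0.00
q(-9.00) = -0.10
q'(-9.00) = 0.00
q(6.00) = -0.10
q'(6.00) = 0.00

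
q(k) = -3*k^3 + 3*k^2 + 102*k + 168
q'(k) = -9*k^2 + 6*k + 102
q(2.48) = 393.65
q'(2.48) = 61.53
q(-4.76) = 74.00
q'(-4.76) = -130.48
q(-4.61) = 55.45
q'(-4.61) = -116.93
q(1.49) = 316.72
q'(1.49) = 90.96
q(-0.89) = 81.71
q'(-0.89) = 89.53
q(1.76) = 340.46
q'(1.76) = 84.68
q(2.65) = 403.54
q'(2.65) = 54.70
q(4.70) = 402.20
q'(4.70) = -68.61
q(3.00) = 420.00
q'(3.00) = 39.00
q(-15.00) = 9438.00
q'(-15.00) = -2013.00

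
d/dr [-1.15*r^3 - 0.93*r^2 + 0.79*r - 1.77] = -3.45*r^2 - 1.86*r + 0.79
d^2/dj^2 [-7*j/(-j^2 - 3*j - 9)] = 14*(j*(2*j + 3)^2 - 3*(j + 1)*(j^2 + 3*j + 9))/(j^2 + 3*j + 9)^3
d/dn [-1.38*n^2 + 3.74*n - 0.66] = 3.74 - 2.76*n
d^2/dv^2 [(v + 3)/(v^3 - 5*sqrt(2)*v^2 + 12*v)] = 2*(v*(v^2 - 5*sqrt(2)*v + 12)*(-3*v^2 + 10*sqrt(2)*v - (v + 3)*(3*v - 5*sqrt(2)) - 12) + (v + 3)*(3*v^2 - 10*sqrt(2)*v + 12)^2)/(v^3*(v^2 - 5*sqrt(2)*v + 12)^3)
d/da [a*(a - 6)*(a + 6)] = 3*a^2 - 36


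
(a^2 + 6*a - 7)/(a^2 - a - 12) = (-a^2 - 6*a + 7)/(-a^2 + a + 12)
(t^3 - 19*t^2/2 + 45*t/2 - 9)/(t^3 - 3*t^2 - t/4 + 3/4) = 2*(t - 6)/(2*t + 1)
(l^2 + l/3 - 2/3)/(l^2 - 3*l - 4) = (l - 2/3)/(l - 4)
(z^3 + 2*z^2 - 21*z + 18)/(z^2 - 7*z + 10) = (z^3 + 2*z^2 - 21*z + 18)/(z^2 - 7*z + 10)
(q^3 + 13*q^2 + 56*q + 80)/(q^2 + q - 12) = (q^2 + 9*q + 20)/(q - 3)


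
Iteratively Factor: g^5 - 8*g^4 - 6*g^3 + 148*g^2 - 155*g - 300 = (g + 4)*(g^4 - 12*g^3 + 42*g^2 - 20*g - 75) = (g + 1)*(g + 4)*(g^3 - 13*g^2 + 55*g - 75) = (g - 5)*(g + 1)*(g + 4)*(g^2 - 8*g + 15) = (g - 5)*(g - 3)*(g + 1)*(g + 4)*(g - 5)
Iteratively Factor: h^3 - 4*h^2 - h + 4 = (h + 1)*(h^2 - 5*h + 4) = (h - 1)*(h + 1)*(h - 4)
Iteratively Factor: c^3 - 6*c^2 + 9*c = (c)*(c^2 - 6*c + 9) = c*(c - 3)*(c - 3)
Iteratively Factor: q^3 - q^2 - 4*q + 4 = (q + 2)*(q^2 - 3*q + 2) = (q - 1)*(q + 2)*(q - 2)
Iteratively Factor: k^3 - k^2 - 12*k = (k)*(k^2 - k - 12) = k*(k - 4)*(k + 3)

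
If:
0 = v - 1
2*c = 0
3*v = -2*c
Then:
No Solution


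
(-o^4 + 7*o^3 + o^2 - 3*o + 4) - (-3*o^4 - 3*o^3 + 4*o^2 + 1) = 2*o^4 + 10*o^3 - 3*o^2 - 3*o + 3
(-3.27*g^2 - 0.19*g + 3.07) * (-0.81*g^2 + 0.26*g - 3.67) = 2.6487*g^4 - 0.6963*g^3 + 9.4648*g^2 + 1.4955*g - 11.2669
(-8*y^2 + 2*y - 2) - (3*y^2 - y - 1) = -11*y^2 + 3*y - 1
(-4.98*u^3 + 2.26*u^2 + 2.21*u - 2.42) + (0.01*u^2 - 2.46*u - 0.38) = -4.98*u^3 + 2.27*u^2 - 0.25*u - 2.8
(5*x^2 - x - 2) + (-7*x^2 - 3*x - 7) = -2*x^2 - 4*x - 9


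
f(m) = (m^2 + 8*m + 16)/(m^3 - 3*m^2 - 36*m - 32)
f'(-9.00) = 0.00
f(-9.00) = -0.04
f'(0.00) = 0.31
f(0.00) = -0.50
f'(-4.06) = 0.03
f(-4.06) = -0.00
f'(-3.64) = 0.04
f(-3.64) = 0.01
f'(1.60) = 0.02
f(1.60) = -0.34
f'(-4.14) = 0.02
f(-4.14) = -0.00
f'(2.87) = -0.03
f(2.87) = -0.35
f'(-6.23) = 0.01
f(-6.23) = -0.03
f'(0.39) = 0.15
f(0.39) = -0.42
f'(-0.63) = 2.42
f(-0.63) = -1.06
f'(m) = (2*m + 8)/(m^3 - 3*m^2 - 36*m - 32) + (-3*m^2 + 6*m + 36)*(m^2 + 8*m + 16)/(m^3 - 3*m^2 - 36*m - 32)^2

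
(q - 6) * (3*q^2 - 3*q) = 3*q^3 - 21*q^2 + 18*q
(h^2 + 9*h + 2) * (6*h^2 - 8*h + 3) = 6*h^4 + 46*h^3 - 57*h^2 + 11*h + 6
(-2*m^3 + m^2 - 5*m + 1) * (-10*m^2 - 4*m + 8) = 20*m^5 - 2*m^4 + 30*m^3 + 18*m^2 - 44*m + 8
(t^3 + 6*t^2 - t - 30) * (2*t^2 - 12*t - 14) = 2*t^5 - 88*t^3 - 132*t^2 + 374*t + 420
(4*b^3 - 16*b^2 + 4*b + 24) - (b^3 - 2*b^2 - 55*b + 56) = 3*b^3 - 14*b^2 + 59*b - 32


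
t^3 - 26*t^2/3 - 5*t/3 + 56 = (t - 8)*(t - 3)*(t + 7/3)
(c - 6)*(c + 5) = c^2 - c - 30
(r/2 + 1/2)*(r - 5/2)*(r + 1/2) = r^3/2 - r^2/2 - 13*r/8 - 5/8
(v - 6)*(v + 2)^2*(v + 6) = v^4 + 4*v^3 - 32*v^2 - 144*v - 144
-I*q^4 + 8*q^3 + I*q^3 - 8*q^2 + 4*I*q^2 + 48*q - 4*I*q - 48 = (q - 2*I)*(q + 4*I)*(q + 6*I)*(-I*q + I)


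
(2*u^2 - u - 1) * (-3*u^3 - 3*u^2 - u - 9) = -6*u^5 - 3*u^4 + 4*u^3 - 14*u^2 + 10*u + 9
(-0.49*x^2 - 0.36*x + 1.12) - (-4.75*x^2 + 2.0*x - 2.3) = 4.26*x^2 - 2.36*x + 3.42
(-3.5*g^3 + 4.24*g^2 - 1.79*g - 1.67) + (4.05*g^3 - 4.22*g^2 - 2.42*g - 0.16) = 0.55*g^3 + 0.0200000000000005*g^2 - 4.21*g - 1.83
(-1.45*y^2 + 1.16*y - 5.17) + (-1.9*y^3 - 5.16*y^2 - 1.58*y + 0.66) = -1.9*y^3 - 6.61*y^2 - 0.42*y - 4.51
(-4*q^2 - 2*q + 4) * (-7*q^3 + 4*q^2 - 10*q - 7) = 28*q^5 - 2*q^4 + 4*q^3 + 64*q^2 - 26*q - 28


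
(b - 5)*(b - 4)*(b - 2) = b^3 - 11*b^2 + 38*b - 40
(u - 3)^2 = u^2 - 6*u + 9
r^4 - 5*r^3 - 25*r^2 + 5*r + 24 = (r - 8)*(r - 1)*(r + 1)*(r + 3)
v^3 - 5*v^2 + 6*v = v*(v - 3)*(v - 2)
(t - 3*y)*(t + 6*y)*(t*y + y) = t^3*y + 3*t^2*y^2 + t^2*y - 18*t*y^3 + 3*t*y^2 - 18*y^3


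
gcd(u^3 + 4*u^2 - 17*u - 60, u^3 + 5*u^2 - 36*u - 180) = u + 5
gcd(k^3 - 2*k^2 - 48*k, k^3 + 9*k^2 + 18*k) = k^2 + 6*k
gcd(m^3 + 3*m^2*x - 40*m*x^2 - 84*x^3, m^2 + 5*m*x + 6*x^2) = m + 2*x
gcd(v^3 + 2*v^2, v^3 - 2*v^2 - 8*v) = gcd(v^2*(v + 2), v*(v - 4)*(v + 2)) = v^2 + 2*v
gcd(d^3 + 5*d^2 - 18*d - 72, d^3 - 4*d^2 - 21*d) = d + 3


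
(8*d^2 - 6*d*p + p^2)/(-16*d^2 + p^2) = (-2*d + p)/(4*d + p)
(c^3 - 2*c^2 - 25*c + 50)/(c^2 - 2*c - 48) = (-c^3 + 2*c^2 + 25*c - 50)/(-c^2 + 2*c + 48)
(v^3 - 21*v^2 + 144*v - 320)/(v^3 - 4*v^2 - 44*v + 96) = (v^2 - 13*v + 40)/(v^2 + 4*v - 12)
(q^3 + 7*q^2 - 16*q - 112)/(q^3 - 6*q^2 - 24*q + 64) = (q^2 + 3*q - 28)/(q^2 - 10*q + 16)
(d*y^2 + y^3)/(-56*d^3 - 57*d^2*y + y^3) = y^2/(-56*d^2 - d*y + y^2)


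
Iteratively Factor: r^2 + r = (r + 1)*(r)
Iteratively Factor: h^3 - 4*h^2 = (h)*(h^2 - 4*h) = h*(h - 4)*(h)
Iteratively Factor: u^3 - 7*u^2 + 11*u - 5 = (u - 1)*(u^2 - 6*u + 5) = (u - 5)*(u - 1)*(u - 1)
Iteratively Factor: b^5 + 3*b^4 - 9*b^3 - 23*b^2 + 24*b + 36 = (b - 2)*(b^4 + 5*b^3 + b^2 - 21*b - 18) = (b - 2)*(b + 3)*(b^3 + 2*b^2 - 5*b - 6) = (b - 2)^2*(b + 3)*(b^2 + 4*b + 3) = (b - 2)^2*(b + 1)*(b + 3)*(b + 3)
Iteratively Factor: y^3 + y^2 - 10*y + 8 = (y + 4)*(y^2 - 3*y + 2) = (y - 1)*(y + 4)*(y - 2)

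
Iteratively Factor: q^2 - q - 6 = (q - 3)*(q + 2)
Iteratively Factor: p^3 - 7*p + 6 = (p + 3)*(p^2 - 3*p + 2) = (p - 1)*(p + 3)*(p - 2)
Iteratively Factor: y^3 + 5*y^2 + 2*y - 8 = (y + 2)*(y^2 + 3*y - 4) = (y + 2)*(y + 4)*(y - 1)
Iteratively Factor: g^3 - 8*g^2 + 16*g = (g - 4)*(g^2 - 4*g) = (g - 4)^2*(g)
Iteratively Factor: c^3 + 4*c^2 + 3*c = (c + 3)*(c^2 + c) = c*(c + 3)*(c + 1)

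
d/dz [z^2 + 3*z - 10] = 2*z + 3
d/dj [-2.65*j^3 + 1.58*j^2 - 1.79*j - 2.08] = -7.95*j^2 + 3.16*j - 1.79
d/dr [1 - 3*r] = -3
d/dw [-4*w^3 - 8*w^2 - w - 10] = -12*w^2 - 16*w - 1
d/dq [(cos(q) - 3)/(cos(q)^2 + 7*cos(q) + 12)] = (cos(q)^2 - 6*cos(q) - 33)*sin(q)/(cos(q)^2 + 7*cos(q) + 12)^2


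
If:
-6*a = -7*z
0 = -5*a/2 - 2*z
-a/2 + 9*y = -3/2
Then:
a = 0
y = -1/6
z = 0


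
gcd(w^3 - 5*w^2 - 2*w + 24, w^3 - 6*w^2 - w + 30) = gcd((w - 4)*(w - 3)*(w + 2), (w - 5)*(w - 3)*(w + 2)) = w^2 - w - 6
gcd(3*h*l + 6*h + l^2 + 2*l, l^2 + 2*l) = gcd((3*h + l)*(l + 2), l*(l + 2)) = l + 2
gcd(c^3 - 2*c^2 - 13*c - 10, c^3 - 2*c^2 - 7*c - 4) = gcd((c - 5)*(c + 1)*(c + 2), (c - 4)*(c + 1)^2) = c + 1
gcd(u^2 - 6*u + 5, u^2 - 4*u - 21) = 1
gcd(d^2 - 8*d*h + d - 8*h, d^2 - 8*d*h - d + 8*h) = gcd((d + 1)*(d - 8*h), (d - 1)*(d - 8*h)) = d - 8*h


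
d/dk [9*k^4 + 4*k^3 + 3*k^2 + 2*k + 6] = 36*k^3 + 12*k^2 + 6*k + 2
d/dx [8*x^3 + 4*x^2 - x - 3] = 24*x^2 + 8*x - 1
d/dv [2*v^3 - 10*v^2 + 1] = 2*v*(3*v - 10)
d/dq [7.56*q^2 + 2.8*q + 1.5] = 15.12*q + 2.8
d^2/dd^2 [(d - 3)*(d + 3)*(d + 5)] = 6*d + 10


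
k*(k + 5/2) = k^2 + 5*k/2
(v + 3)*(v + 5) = v^2 + 8*v + 15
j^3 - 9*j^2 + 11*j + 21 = (j - 7)*(j - 3)*(j + 1)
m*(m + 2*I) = m^2 + 2*I*m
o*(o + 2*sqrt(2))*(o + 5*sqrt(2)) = o^3 + 7*sqrt(2)*o^2 + 20*o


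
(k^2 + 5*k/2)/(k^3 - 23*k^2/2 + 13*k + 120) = k/(k^2 - 14*k + 48)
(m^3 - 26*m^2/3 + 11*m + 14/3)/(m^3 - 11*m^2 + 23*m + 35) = (3*m^2 - 5*m - 2)/(3*(m^2 - 4*m - 5))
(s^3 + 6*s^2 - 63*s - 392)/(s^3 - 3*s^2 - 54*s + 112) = (s + 7)/(s - 2)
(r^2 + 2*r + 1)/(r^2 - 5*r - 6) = (r + 1)/(r - 6)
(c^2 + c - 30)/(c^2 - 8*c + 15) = (c + 6)/(c - 3)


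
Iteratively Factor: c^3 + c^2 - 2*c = (c - 1)*(c^2 + 2*c) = c*(c - 1)*(c + 2)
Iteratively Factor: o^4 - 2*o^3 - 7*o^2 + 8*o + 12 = (o - 2)*(o^3 - 7*o - 6) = (o - 2)*(o + 1)*(o^2 - o - 6) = (o - 3)*(o - 2)*(o + 1)*(o + 2)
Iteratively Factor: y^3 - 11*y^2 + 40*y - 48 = (y - 4)*(y^2 - 7*y + 12) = (y - 4)^2*(y - 3)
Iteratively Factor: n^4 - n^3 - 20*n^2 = (n)*(n^3 - n^2 - 20*n) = n*(n - 5)*(n^2 + 4*n) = n*(n - 5)*(n + 4)*(n)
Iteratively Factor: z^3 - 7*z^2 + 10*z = (z - 5)*(z^2 - 2*z) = (z - 5)*(z - 2)*(z)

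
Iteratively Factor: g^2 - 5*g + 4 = (g - 4)*(g - 1)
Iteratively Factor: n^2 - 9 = (n - 3)*(n + 3)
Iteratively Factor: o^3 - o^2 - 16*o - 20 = (o - 5)*(o^2 + 4*o + 4) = (o - 5)*(o + 2)*(o + 2)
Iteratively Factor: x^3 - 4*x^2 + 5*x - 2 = (x - 1)*(x^2 - 3*x + 2) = (x - 1)^2*(x - 2)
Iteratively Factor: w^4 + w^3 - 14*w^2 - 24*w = (w + 2)*(w^3 - w^2 - 12*w) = (w + 2)*(w + 3)*(w^2 - 4*w) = (w - 4)*(w + 2)*(w + 3)*(w)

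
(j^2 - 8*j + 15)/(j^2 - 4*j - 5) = (j - 3)/(j + 1)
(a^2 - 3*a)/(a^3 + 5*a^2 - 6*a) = (a - 3)/(a^2 + 5*a - 6)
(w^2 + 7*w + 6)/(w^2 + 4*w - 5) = (w^2 + 7*w + 6)/(w^2 + 4*w - 5)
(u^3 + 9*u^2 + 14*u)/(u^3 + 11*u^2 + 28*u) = (u + 2)/(u + 4)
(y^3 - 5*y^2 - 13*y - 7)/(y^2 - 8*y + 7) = (y^2 + 2*y + 1)/(y - 1)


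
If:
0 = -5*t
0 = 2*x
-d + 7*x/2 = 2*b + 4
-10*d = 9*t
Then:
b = -2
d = 0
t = 0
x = 0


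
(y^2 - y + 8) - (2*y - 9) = y^2 - 3*y + 17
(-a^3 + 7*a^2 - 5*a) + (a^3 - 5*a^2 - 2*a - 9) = 2*a^2 - 7*a - 9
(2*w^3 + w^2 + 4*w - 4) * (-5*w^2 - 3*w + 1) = -10*w^5 - 11*w^4 - 21*w^3 + 9*w^2 + 16*w - 4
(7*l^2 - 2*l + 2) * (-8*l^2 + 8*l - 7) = -56*l^4 + 72*l^3 - 81*l^2 + 30*l - 14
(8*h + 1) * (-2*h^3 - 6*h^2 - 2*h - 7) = -16*h^4 - 50*h^3 - 22*h^2 - 58*h - 7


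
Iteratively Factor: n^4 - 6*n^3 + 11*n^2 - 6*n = (n - 1)*(n^3 - 5*n^2 + 6*n) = (n - 2)*(n - 1)*(n^2 - 3*n) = n*(n - 2)*(n - 1)*(n - 3)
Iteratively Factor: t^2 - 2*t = (t - 2)*(t)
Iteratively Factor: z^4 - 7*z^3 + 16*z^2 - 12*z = (z)*(z^3 - 7*z^2 + 16*z - 12) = z*(z - 2)*(z^2 - 5*z + 6) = z*(z - 2)^2*(z - 3)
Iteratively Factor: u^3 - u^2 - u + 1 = (u + 1)*(u^2 - 2*u + 1) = (u - 1)*(u + 1)*(u - 1)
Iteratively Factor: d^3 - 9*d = (d + 3)*(d^2 - 3*d) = (d - 3)*(d + 3)*(d)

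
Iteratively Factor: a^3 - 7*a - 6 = (a + 2)*(a^2 - 2*a - 3) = (a - 3)*(a + 2)*(a + 1)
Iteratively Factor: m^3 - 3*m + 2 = (m + 2)*(m^2 - 2*m + 1) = (m - 1)*(m + 2)*(m - 1)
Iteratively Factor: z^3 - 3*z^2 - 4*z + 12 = (z - 3)*(z^2 - 4) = (z - 3)*(z - 2)*(z + 2)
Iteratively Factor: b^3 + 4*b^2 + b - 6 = (b + 3)*(b^2 + b - 2) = (b + 2)*(b + 3)*(b - 1)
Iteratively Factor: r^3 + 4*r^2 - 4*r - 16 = (r + 2)*(r^2 + 2*r - 8) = (r - 2)*(r + 2)*(r + 4)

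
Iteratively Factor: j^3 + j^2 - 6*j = (j - 2)*(j^2 + 3*j) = (j - 2)*(j + 3)*(j)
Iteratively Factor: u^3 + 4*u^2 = (u)*(u^2 + 4*u) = u^2*(u + 4)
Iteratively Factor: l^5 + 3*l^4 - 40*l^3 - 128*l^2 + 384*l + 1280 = (l + 4)*(l^4 - l^3 - 36*l^2 + 16*l + 320) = (l - 4)*(l + 4)*(l^3 + 3*l^2 - 24*l - 80) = (l - 5)*(l - 4)*(l + 4)*(l^2 + 8*l + 16) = (l - 5)*(l - 4)*(l + 4)^2*(l + 4)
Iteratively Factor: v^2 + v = (v)*(v + 1)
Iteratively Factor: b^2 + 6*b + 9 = (b + 3)*(b + 3)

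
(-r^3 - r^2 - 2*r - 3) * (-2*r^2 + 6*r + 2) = 2*r^5 - 4*r^4 - 4*r^3 - 8*r^2 - 22*r - 6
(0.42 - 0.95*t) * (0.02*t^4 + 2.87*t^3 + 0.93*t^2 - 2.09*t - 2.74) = -0.019*t^5 - 2.7181*t^4 + 0.3219*t^3 + 2.3761*t^2 + 1.7252*t - 1.1508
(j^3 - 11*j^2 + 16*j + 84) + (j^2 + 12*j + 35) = j^3 - 10*j^2 + 28*j + 119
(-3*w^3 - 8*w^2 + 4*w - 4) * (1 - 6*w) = 18*w^4 + 45*w^3 - 32*w^2 + 28*w - 4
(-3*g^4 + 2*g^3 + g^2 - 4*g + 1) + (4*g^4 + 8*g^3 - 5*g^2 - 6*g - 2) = g^4 + 10*g^3 - 4*g^2 - 10*g - 1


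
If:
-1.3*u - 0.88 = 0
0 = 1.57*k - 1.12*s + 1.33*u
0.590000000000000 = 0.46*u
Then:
No Solution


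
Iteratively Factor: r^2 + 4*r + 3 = (r + 1)*(r + 3)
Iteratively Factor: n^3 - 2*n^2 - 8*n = (n)*(n^2 - 2*n - 8) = n*(n - 4)*(n + 2)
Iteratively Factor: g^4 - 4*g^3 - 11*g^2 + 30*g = (g - 5)*(g^3 + g^2 - 6*g) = (g - 5)*(g - 2)*(g^2 + 3*g) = (g - 5)*(g - 2)*(g + 3)*(g)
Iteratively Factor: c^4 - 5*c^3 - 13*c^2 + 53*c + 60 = (c - 4)*(c^3 - c^2 - 17*c - 15) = (c - 4)*(c + 1)*(c^2 - 2*c - 15) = (c - 5)*(c - 4)*(c + 1)*(c + 3)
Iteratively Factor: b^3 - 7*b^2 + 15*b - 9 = (b - 3)*(b^2 - 4*b + 3) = (b - 3)^2*(b - 1)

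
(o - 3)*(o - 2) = o^2 - 5*o + 6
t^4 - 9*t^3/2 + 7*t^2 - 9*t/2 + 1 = (t - 2)*(t - 1)^2*(t - 1/2)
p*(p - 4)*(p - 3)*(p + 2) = p^4 - 5*p^3 - 2*p^2 + 24*p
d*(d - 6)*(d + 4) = d^3 - 2*d^2 - 24*d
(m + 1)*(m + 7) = m^2 + 8*m + 7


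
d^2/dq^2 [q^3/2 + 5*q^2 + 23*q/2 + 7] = 3*q + 10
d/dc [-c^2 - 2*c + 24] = -2*c - 2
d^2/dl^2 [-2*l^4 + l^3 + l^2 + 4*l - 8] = -24*l^2 + 6*l + 2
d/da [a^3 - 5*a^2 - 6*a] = 3*a^2 - 10*a - 6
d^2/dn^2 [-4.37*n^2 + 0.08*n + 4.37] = -8.74000000000000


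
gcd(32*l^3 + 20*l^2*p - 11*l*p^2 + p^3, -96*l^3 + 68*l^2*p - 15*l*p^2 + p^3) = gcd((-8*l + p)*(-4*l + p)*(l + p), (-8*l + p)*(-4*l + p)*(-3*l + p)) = 32*l^2 - 12*l*p + p^2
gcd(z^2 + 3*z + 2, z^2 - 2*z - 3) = z + 1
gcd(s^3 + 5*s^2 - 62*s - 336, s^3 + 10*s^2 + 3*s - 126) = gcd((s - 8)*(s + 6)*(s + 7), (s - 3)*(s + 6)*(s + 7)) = s^2 + 13*s + 42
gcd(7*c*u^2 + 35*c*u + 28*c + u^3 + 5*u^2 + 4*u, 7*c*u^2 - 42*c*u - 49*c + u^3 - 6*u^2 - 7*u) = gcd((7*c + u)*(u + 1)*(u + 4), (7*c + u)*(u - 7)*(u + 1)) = 7*c*u + 7*c + u^2 + u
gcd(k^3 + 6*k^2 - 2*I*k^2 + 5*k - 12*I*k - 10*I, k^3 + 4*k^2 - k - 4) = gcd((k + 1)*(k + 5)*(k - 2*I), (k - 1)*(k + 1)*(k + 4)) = k + 1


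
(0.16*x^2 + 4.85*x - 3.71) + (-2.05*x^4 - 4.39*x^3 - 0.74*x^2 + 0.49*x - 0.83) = -2.05*x^4 - 4.39*x^3 - 0.58*x^2 + 5.34*x - 4.54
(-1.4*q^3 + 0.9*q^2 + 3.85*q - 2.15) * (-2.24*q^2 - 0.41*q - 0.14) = 3.136*q^5 - 1.442*q^4 - 8.797*q^3 + 3.1115*q^2 + 0.3425*q + 0.301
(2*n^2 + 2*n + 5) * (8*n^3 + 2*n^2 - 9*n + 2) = 16*n^5 + 20*n^4 + 26*n^3 - 4*n^2 - 41*n + 10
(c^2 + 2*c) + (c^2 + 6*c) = 2*c^2 + 8*c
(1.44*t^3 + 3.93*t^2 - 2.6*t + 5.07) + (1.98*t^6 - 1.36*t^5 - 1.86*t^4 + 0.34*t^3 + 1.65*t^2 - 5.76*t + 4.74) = 1.98*t^6 - 1.36*t^5 - 1.86*t^4 + 1.78*t^3 + 5.58*t^2 - 8.36*t + 9.81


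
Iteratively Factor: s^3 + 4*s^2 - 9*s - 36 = (s - 3)*(s^2 + 7*s + 12) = (s - 3)*(s + 3)*(s + 4)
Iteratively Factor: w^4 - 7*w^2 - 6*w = (w - 3)*(w^3 + 3*w^2 + 2*w) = (w - 3)*(w + 2)*(w^2 + w) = w*(w - 3)*(w + 2)*(w + 1)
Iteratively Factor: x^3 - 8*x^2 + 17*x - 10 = (x - 2)*(x^2 - 6*x + 5) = (x - 5)*(x - 2)*(x - 1)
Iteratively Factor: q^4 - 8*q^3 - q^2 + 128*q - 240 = (q - 4)*(q^3 - 4*q^2 - 17*q + 60) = (q - 5)*(q - 4)*(q^2 + q - 12) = (q - 5)*(q - 4)*(q + 4)*(q - 3)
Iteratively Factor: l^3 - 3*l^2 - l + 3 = (l - 1)*(l^2 - 2*l - 3) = (l - 1)*(l + 1)*(l - 3)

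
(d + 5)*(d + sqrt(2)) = d^2 + sqrt(2)*d + 5*d + 5*sqrt(2)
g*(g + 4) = g^2 + 4*g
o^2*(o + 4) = o^3 + 4*o^2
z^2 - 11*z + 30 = (z - 6)*(z - 5)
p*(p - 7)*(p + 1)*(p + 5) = p^4 - p^3 - 37*p^2 - 35*p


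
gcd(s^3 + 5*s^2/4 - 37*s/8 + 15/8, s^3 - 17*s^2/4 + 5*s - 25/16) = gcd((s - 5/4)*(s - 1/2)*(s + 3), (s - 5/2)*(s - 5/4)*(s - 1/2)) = s^2 - 7*s/4 + 5/8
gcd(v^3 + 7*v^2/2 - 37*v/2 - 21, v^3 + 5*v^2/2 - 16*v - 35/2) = v^2 - 5*v/2 - 7/2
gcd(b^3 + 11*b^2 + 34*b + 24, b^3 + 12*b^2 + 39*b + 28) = b^2 + 5*b + 4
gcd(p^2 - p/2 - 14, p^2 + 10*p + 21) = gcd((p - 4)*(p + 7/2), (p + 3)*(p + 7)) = 1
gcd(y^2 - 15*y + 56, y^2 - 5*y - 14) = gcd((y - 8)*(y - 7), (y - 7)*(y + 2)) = y - 7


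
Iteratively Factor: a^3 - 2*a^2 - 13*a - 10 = (a - 5)*(a^2 + 3*a + 2) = (a - 5)*(a + 2)*(a + 1)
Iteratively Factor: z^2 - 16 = (z - 4)*(z + 4)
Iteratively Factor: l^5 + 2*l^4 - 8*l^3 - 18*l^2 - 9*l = (l + 3)*(l^4 - l^3 - 5*l^2 - 3*l) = (l + 1)*(l + 3)*(l^3 - 2*l^2 - 3*l) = l*(l + 1)*(l + 3)*(l^2 - 2*l - 3) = l*(l - 3)*(l + 1)*(l + 3)*(l + 1)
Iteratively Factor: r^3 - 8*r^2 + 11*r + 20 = (r - 5)*(r^2 - 3*r - 4) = (r - 5)*(r - 4)*(r + 1)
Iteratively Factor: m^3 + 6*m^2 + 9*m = (m + 3)*(m^2 + 3*m) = (m + 3)^2*(m)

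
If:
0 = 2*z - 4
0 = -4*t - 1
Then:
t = -1/4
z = 2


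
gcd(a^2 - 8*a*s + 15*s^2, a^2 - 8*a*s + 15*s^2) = a^2 - 8*a*s + 15*s^2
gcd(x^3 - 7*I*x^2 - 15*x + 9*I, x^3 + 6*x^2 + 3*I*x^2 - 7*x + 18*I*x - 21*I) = 1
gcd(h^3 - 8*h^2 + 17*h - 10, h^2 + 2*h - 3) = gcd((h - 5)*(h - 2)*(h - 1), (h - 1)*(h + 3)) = h - 1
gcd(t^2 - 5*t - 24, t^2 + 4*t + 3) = t + 3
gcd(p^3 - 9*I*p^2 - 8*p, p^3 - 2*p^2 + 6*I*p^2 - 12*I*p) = p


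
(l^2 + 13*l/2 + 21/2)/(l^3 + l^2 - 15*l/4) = 2*(2*l^2 + 13*l + 21)/(l*(4*l^2 + 4*l - 15))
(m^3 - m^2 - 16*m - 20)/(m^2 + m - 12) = (m^3 - m^2 - 16*m - 20)/(m^2 + m - 12)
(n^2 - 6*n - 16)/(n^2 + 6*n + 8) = (n - 8)/(n + 4)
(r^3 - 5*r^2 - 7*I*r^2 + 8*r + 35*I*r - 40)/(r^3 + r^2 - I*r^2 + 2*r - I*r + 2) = (r^2 - r*(5 + 8*I) + 40*I)/(r^2 + r*(1 - 2*I) - 2*I)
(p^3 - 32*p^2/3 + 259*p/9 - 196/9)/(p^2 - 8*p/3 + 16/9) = (3*p^2 - 28*p + 49)/(3*p - 4)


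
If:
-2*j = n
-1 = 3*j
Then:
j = -1/3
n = 2/3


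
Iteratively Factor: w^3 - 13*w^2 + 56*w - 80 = (w - 4)*(w^2 - 9*w + 20) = (w - 4)^2*(w - 5)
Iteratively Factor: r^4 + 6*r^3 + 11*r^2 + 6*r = (r)*(r^3 + 6*r^2 + 11*r + 6) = r*(r + 2)*(r^2 + 4*r + 3) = r*(r + 1)*(r + 2)*(r + 3)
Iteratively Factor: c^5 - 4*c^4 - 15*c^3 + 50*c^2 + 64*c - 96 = (c - 1)*(c^4 - 3*c^3 - 18*c^2 + 32*c + 96) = (c - 1)*(c + 2)*(c^3 - 5*c^2 - 8*c + 48) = (c - 4)*(c - 1)*(c + 2)*(c^2 - c - 12) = (c - 4)^2*(c - 1)*(c + 2)*(c + 3)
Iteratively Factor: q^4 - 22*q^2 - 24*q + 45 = (q + 3)*(q^3 - 3*q^2 - 13*q + 15) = (q - 1)*(q + 3)*(q^2 - 2*q - 15) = (q - 5)*(q - 1)*(q + 3)*(q + 3)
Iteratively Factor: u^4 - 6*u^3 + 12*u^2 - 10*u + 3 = (u - 1)*(u^3 - 5*u^2 + 7*u - 3) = (u - 1)^2*(u^2 - 4*u + 3) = (u - 3)*(u - 1)^2*(u - 1)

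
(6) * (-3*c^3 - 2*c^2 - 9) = -18*c^3 - 12*c^2 - 54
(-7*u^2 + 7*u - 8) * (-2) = 14*u^2 - 14*u + 16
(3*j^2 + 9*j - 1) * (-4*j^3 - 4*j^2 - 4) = -12*j^5 - 48*j^4 - 32*j^3 - 8*j^2 - 36*j + 4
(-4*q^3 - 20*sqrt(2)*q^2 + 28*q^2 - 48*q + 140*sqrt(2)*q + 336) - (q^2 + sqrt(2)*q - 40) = -4*q^3 - 20*sqrt(2)*q^2 + 27*q^2 - 48*q + 139*sqrt(2)*q + 376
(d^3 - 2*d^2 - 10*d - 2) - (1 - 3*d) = d^3 - 2*d^2 - 7*d - 3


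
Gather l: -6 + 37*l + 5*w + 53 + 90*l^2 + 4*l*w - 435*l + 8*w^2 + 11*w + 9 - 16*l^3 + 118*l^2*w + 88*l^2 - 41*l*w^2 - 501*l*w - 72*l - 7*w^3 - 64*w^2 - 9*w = -16*l^3 + l^2*(118*w + 178) + l*(-41*w^2 - 497*w - 470) - 7*w^3 - 56*w^2 + 7*w + 56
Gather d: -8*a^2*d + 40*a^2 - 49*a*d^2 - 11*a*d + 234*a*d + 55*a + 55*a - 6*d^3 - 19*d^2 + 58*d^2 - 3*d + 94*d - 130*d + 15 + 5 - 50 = 40*a^2 + 110*a - 6*d^3 + d^2*(39 - 49*a) + d*(-8*a^2 + 223*a - 39) - 30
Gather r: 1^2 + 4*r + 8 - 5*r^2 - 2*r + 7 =-5*r^2 + 2*r + 16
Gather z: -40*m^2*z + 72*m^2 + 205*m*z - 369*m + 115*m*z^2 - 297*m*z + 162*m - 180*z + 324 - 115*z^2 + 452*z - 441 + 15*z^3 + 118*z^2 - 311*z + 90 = 72*m^2 - 207*m + 15*z^3 + z^2*(115*m + 3) + z*(-40*m^2 - 92*m - 39) - 27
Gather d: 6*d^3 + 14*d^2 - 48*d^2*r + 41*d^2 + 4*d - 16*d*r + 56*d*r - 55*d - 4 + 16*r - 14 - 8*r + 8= 6*d^3 + d^2*(55 - 48*r) + d*(40*r - 51) + 8*r - 10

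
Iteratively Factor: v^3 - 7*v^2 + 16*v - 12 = (v - 2)*(v^2 - 5*v + 6) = (v - 3)*(v - 2)*(v - 2)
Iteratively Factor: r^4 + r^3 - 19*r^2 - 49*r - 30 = (r + 2)*(r^3 - r^2 - 17*r - 15) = (r + 2)*(r + 3)*(r^2 - 4*r - 5) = (r + 1)*(r + 2)*(r + 3)*(r - 5)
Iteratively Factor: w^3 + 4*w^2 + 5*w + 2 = (w + 1)*(w^2 + 3*w + 2) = (w + 1)*(w + 2)*(w + 1)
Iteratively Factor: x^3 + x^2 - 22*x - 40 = (x + 4)*(x^2 - 3*x - 10) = (x + 2)*(x + 4)*(x - 5)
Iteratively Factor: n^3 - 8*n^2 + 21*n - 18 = (n - 3)*(n^2 - 5*n + 6) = (n - 3)*(n - 2)*(n - 3)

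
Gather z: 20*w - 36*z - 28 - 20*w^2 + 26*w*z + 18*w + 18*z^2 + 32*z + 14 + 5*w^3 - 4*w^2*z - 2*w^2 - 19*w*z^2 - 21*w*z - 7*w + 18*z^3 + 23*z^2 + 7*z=5*w^3 - 22*w^2 + 31*w + 18*z^3 + z^2*(41 - 19*w) + z*(-4*w^2 + 5*w + 3) - 14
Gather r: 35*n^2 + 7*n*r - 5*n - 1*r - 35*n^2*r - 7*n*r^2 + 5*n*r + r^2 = 35*n^2 - 5*n + r^2*(1 - 7*n) + r*(-35*n^2 + 12*n - 1)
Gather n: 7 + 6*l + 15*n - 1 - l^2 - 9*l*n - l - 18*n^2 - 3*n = -l^2 + 5*l - 18*n^2 + n*(12 - 9*l) + 6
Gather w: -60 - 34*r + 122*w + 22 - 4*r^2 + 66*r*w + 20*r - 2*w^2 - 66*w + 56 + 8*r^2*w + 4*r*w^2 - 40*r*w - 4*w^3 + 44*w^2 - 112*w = -4*r^2 - 14*r - 4*w^3 + w^2*(4*r + 42) + w*(8*r^2 + 26*r - 56) + 18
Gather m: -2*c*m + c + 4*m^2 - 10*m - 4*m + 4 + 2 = c + 4*m^2 + m*(-2*c - 14) + 6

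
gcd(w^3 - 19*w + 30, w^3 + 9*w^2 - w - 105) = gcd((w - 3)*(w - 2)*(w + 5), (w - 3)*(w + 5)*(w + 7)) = w^2 + 2*w - 15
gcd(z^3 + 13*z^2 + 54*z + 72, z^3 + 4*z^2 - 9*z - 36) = z^2 + 7*z + 12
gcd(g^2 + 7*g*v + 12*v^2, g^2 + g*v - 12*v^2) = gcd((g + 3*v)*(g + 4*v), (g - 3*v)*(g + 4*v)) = g + 4*v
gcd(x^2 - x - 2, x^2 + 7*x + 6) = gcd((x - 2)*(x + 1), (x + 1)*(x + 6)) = x + 1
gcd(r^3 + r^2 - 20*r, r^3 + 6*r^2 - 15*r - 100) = r^2 + r - 20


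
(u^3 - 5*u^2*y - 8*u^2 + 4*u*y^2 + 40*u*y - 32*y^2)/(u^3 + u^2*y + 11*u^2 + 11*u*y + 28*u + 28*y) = (u^3 - 5*u^2*y - 8*u^2 + 4*u*y^2 + 40*u*y - 32*y^2)/(u^3 + u^2*y + 11*u^2 + 11*u*y + 28*u + 28*y)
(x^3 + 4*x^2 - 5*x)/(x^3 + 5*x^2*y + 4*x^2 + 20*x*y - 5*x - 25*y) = x/(x + 5*y)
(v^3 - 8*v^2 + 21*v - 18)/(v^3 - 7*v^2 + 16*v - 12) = (v - 3)/(v - 2)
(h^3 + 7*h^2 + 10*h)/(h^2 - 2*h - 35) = h*(h + 2)/(h - 7)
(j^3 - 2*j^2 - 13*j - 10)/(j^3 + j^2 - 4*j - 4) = (j - 5)/(j - 2)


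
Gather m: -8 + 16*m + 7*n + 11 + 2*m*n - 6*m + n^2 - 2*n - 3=m*(2*n + 10) + n^2 + 5*n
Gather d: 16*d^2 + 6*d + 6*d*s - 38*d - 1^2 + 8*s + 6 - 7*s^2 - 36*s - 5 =16*d^2 + d*(6*s - 32) - 7*s^2 - 28*s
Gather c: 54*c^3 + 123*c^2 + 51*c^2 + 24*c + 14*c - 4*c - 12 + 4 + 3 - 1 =54*c^3 + 174*c^2 + 34*c - 6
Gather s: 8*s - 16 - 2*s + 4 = 6*s - 12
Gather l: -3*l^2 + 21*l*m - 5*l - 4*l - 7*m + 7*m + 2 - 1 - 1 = -3*l^2 + l*(21*m - 9)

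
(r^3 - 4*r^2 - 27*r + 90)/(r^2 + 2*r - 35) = (r^3 - 4*r^2 - 27*r + 90)/(r^2 + 2*r - 35)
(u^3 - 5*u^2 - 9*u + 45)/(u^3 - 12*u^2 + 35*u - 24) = (u^2 - 2*u - 15)/(u^2 - 9*u + 8)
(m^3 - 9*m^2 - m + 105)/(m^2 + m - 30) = (m^2 - 4*m - 21)/(m + 6)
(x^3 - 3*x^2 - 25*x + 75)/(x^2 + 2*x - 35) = (x^2 + 2*x - 15)/(x + 7)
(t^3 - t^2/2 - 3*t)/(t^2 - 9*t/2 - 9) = t*(t - 2)/(t - 6)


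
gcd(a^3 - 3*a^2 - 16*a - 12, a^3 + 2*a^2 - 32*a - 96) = a - 6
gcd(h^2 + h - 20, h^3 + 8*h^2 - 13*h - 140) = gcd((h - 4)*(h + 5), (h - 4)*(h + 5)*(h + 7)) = h^2 + h - 20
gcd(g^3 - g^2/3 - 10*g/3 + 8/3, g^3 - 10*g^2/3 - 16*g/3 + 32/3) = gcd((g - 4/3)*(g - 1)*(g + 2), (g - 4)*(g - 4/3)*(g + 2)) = g^2 + 2*g/3 - 8/3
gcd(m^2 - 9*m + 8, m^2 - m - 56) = m - 8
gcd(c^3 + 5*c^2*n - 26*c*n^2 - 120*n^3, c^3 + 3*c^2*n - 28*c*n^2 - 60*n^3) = c^2 + c*n - 30*n^2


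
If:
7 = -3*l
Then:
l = -7/3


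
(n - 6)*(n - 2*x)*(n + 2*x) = n^3 - 6*n^2 - 4*n*x^2 + 24*x^2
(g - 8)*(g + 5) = g^2 - 3*g - 40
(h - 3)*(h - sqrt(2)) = h^2 - 3*h - sqrt(2)*h + 3*sqrt(2)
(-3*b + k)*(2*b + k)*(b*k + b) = -6*b^3*k - 6*b^3 - b^2*k^2 - b^2*k + b*k^3 + b*k^2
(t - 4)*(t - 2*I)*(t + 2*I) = t^3 - 4*t^2 + 4*t - 16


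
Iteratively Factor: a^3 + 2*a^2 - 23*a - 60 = (a + 3)*(a^2 - a - 20) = (a + 3)*(a + 4)*(a - 5)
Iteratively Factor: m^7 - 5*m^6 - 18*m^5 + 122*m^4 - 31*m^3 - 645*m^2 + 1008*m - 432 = (m - 4)*(m^6 - m^5 - 22*m^4 + 34*m^3 + 105*m^2 - 225*m + 108) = (m - 4)*(m - 3)*(m^5 + 2*m^4 - 16*m^3 - 14*m^2 + 63*m - 36) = (m - 4)*(m - 3)*(m + 4)*(m^4 - 2*m^3 - 8*m^2 + 18*m - 9) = (m - 4)*(m - 3)*(m - 1)*(m + 4)*(m^3 - m^2 - 9*m + 9) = (m - 4)*(m - 3)*(m - 1)*(m + 3)*(m + 4)*(m^2 - 4*m + 3) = (m - 4)*(m - 3)^2*(m - 1)*(m + 3)*(m + 4)*(m - 1)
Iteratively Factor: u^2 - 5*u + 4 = (u - 1)*(u - 4)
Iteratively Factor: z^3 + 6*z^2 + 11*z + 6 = (z + 2)*(z^2 + 4*z + 3) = (z + 2)*(z + 3)*(z + 1)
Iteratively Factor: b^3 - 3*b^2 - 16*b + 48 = (b + 4)*(b^2 - 7*b + 12) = (b - 3)*(b + 4)*(b - 4)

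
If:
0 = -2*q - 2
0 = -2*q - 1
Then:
No Solution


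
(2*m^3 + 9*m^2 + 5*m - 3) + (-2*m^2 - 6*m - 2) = 2*m^3 + 7*m^2 - m - 5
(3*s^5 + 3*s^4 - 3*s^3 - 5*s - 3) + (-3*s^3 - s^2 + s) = 3*s^5 + 3*s^4 - 6*s^3 - s^2 - 4*s - 3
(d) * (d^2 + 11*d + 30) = d^3 + 11*d^2 + 30*d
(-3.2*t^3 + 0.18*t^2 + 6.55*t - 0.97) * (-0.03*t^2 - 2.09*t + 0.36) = 0.096*t^5 + 6.6826*t^4 - 1.7247*t^3 - 13.5956*t^2 + 4.3853*t - 0.3492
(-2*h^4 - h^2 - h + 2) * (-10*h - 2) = 20*h^5 + 4*h^4 + 10*h^3 + 12*h^2 - 18*h - 4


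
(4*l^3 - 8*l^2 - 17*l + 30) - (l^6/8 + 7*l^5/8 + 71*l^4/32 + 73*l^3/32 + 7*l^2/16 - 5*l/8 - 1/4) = -l^6/8 - 7*l^5/8 - 71*l^4/32 + 55*l^3/32 - 135*l^2/16 - 131*l/8 + 121/4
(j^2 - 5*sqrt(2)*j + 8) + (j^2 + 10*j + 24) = 2*j^2 - 5*sqrt(2)*j + 10*j + 32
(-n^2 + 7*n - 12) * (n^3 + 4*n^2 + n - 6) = -n^5 + 3*n^4 + 15*n^3 - 35*n^2 - 54*n + 72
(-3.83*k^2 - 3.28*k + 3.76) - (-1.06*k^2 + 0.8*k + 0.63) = -2.77*k^2 - 4.08*k + 3.13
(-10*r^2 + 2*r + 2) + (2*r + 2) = -10*r^2 + 4*r + 4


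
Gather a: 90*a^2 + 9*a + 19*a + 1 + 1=90*a^2 + 28*a + 2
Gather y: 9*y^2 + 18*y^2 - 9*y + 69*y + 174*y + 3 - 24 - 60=27*y^2 + 234*y - 81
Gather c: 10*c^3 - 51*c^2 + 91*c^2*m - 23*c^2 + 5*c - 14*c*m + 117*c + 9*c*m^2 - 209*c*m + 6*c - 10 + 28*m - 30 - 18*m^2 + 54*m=10*c^3 + c^2*(91*m - 74) + c*(9*m^2 - 223*m + 128) - 18*m^2 + 82*m - 40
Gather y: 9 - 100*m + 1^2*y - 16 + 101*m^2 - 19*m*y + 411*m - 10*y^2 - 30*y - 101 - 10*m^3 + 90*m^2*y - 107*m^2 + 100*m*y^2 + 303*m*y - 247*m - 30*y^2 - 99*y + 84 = -10*m^3 - 6*m^2 + 64*m + y^2*(100*m - 40) + y*(90*m^2 + 284*m - 128) - 24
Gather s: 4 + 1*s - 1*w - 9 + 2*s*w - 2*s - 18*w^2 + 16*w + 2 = s*(2*w - 1) - 18*w^2 + 15*w - 3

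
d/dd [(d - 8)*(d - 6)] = 2*d - 14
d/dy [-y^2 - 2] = -2*y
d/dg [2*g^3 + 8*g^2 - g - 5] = 6*g^2 + 16*g - 1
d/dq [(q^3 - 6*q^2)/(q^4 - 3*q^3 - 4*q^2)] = (-q^2 + 12*q - 22)/(q^4 - 6*q^3 + q^2 + 24*q + 16)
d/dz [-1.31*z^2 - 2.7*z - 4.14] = -2.62*z - 2.7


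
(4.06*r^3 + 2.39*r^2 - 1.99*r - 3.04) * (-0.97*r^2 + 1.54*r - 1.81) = -3.9382*r^5 + 3.9341*r^4 - 1.7377*r^3 - 4.4417*r^2 - 1.0797*r + 5.5024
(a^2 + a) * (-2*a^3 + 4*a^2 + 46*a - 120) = -2*a^5 + 2*a^4 + 50*a^3 - 74*a^2 - 120*a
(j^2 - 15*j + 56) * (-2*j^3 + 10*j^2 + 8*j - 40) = -2*j^5 + 40*j^4 - 254*j^3 + 400*j^2 + 1048*j - 2240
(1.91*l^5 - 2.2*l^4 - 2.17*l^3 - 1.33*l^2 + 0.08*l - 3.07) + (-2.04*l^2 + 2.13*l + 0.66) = 1.91*l^5 - 2.2*l^4 - 2.17*l^3 - 3.37*l^2 + 2.21*l - 2.41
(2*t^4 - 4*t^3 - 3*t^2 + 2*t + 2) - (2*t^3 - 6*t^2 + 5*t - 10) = 2*t^4 - 6*t^3 + 3*t^2 - 3*t + 12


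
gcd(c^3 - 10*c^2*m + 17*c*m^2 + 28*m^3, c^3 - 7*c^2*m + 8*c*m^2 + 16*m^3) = c^2 - 3*c*m - 4*m^2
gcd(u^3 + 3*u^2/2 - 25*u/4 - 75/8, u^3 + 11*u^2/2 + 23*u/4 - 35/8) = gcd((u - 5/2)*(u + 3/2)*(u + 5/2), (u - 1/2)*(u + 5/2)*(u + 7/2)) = u + 5/2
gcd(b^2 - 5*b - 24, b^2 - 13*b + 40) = b - 8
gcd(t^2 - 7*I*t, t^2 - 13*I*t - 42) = t - 7*I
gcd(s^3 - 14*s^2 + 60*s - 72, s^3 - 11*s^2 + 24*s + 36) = s^2 - 12*s + 36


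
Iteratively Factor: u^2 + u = (u)*(u + 1)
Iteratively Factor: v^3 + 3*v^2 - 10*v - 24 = (v - 3)*(v^2 + 6*v + 8) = (v - 3)*(v + 4)*(v + 2)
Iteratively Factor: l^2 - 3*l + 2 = (l - 1)*(l - 2)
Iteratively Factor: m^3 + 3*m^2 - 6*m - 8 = (m + 1)*(m^2 + 2*m - 8) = (m + 1)*(m + 4)*(m - 2)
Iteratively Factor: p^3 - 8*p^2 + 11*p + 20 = (p - 5)*(p^2 - 3*p - 4) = (p - 5)*(p - 4)*(p + 1)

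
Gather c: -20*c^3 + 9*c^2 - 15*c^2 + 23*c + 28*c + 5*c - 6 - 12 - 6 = -20*c^3 - 6*c^2 + 56*c - 24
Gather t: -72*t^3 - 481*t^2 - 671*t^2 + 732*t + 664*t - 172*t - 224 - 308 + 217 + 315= -72*t^3 - 1152*t^2 + 1224*t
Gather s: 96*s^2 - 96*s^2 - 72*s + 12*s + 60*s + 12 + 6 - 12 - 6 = 0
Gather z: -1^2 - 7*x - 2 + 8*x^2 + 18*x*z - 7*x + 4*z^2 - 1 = 8*x^2 + 18*x*z - 14*x + 4*z^2 - 4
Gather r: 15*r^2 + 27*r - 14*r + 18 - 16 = 15*r^2 + 13*r + 2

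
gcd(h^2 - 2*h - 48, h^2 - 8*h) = h - 8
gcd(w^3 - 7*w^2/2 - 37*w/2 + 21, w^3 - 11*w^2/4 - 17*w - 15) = w - 6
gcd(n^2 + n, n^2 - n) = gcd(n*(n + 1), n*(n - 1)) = n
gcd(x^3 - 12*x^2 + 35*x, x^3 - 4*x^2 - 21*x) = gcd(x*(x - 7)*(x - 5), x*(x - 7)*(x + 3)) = x^2 - 7*x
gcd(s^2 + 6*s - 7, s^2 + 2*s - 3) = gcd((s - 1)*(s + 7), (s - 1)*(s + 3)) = s - 1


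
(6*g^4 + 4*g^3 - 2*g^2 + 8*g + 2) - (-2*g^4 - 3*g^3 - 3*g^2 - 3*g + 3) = 8*g^4 + 7*g^3 + g^2 + 11*g - 1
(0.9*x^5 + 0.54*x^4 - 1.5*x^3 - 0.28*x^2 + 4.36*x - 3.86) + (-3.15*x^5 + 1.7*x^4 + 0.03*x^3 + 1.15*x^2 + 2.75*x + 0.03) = -2.25*x^5 + 2.24*x^4 - 1.47*x^3 + 0.87*x^2 + 7.11*x - 3.83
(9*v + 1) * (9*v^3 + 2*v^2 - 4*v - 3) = 81*v^4 + 27*v^3 - 34*v^2 - 31*v - 3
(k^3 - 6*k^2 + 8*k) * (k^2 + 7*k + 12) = k^5 + k^4 - 22*k^3 - 16*k^2 + 96*k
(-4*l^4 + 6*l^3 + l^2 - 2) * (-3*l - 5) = 12*l^5 + 2*l^4 - 33*l^3 - 5*l^2 + 6*l + 10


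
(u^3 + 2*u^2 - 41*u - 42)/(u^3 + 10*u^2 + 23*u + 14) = (u - 6)/(u + 2)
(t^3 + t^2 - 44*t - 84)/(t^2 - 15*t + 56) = (t^2 + 8*t + 12)/(t - 8)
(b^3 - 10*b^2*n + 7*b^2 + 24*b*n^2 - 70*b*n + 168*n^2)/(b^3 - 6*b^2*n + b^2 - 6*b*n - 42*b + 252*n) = (b - 4*n)/(b - 6)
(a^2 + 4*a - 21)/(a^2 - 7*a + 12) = (a + 7)/(a - 4)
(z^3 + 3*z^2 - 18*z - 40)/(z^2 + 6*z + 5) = (z^2 - 2*z - 8)/(z + 1)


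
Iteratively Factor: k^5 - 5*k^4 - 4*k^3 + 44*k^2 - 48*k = (k - 4)*(k^4 - k^3 - 8*k^2 + 12*k) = (k - 4)*(k + 3)*(k^3 - 4*k^2 + 4*k) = (k - 4)*(k - 2)*(k + 3)*(k^2 - 2*k) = (k - 4)*(k - 2)^2*(k + 3)*(k)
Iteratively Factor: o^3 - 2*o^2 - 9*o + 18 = (o - 2)*(o^2 - 9) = (o - 3)*(o - 2)*(o + 3)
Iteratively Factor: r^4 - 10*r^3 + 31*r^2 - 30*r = (r)*(r^3 - 10*r^2 + 31*r - 30) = r*(r - 2)*(r^2 - 8*r + 15) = r*(r - 5)*(r - 2)*(r - 3)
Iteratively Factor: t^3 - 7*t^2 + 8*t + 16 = (t + 1)*(t^2 - 8*t + 16) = (t - 4)*(t + 1)*(t - 4)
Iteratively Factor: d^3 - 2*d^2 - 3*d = (d)*(d^2 - 2*d - 3) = d*(d + 1)*(d - 3)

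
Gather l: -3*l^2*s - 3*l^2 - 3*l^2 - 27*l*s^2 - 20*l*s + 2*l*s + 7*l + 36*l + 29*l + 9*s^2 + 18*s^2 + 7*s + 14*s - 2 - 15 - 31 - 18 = l^2*(-3*s - 6) + l*(-27*s^2 - 18*s + 72) + 27*s^2 + 21*s - 66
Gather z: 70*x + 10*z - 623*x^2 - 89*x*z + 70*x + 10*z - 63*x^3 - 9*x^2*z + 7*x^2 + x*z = -63*x^3 - 616*x^2 + 140*x + z*(-9*x^2 - 88*x + 20)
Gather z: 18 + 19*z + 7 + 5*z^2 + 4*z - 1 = 5*z^2 + 23*z + 24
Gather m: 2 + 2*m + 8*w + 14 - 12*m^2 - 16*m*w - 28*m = -12*m^2 + m*(-16*w - 26) + 8*w + 16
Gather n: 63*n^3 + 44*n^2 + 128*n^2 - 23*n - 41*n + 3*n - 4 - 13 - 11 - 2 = 63*n^3 + 172*n^2 - 61*n - 30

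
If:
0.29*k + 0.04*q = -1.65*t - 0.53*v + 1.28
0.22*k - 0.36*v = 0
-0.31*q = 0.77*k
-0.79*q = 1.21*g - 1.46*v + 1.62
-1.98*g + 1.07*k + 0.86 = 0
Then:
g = 0.96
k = 0.97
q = -2.42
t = 0.47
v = 0.60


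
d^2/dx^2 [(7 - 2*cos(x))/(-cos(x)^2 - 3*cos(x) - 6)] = 2*(-18*(1 - cos(2*x))^2*cos(x) + 34*(1 - cos(2*x))^2 - 1163*cos(x) - 86*cos(2*x) + 123*cos(3*x) + 4*cos(5*x) - 678)/(6*cos(x) + cos(2*x) + 13)^3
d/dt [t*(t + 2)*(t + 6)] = 3*t^2 + 16*t + 12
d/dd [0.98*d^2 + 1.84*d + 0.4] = 1.96*d + 1.84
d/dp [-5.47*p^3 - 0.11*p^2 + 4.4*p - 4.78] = -16.41*p^2 - 0.22*p + 4.4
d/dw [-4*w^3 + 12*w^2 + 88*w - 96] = -12*w^2 + 24*w + 88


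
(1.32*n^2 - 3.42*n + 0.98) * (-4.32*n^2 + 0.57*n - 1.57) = -5.7024*n^4 + 15.5268*n^3 - 8.2554*n^2 + 5.928*n - 1.5386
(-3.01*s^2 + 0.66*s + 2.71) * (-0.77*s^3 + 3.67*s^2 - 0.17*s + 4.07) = 2.3177*s^5 - 11.5549*s^4 + 0.8472*s^3 - 2.4172*s^2 + 2.2255*s + 11.0297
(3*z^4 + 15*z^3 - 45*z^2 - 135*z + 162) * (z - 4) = 3*z^5 + 3*z^4 - 105*z^3 + 45*z^2 + 702*z - 648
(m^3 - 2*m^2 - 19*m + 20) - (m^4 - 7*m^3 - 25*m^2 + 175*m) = -m^4 + 8*m^3 + 23*m^2 - 194*m + 20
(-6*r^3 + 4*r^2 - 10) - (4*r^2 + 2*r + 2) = -6*r^3 - 2*r - 12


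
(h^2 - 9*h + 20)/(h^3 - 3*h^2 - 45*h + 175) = (h - 4)/(h^2 + 2*h - 35)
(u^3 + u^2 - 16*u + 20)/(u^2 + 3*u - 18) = (u^3 + u^2 - 16*u + 20)/(u^2 + 3*u - 18)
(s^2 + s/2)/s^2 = (s + 1/2)/s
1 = 1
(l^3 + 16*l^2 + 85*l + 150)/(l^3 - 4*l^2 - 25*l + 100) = (l^2 + 11*l + 30)/(l^2 - 9*l + 20)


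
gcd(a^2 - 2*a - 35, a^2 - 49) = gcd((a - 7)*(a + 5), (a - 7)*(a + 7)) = a - 7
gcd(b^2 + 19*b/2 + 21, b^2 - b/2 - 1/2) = 1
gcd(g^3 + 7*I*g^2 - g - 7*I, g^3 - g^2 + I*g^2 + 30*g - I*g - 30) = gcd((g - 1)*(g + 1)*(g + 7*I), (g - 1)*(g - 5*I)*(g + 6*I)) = g - 1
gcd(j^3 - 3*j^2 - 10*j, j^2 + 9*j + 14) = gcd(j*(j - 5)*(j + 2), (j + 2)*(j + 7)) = j + 2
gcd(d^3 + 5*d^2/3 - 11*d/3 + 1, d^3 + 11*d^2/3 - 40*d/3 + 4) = d - 1/3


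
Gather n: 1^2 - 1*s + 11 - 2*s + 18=30 - 3*s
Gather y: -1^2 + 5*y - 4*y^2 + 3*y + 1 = -4*y^2 + 8*y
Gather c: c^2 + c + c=c^2 + 2*c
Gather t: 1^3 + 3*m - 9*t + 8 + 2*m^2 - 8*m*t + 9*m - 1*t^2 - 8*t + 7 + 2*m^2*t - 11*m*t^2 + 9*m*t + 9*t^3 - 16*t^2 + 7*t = 2*m^2 + 12*m + 9*t^3 + t^2*(-11*m - 17) + t*(2*m^2 + m - 10) + 16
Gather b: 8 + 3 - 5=6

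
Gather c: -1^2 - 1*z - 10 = -z - 11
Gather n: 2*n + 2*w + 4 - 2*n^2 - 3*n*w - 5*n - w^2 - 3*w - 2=-2*n^2 + n*(-3*w - 3) - w^2 - w + 2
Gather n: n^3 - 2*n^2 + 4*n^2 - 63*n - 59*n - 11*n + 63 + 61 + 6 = n^3 + 2*n^2 - 133*n + 130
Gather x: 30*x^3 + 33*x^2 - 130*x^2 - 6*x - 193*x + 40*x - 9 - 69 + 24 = 30*x^3 - 97*x^2 - 159*x - 54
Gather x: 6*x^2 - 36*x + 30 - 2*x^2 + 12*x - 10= 4*x^2 - 24*x + 20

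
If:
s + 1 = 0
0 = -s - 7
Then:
No Solution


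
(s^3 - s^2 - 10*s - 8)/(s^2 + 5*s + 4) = (s^2 - 2*s - 8)/(s + 4)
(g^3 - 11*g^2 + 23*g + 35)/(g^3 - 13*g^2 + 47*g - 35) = (g + 1)/(g - 1)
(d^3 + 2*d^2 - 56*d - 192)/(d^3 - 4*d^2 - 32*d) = (d + 6)/d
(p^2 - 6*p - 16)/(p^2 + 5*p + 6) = (p - 8)/(p + 3)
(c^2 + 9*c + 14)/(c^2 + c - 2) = (c + 7)/(c - 1)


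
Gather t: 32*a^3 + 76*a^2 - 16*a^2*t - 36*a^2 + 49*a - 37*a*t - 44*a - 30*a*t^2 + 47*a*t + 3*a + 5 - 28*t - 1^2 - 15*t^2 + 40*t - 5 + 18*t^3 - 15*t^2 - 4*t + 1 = 32*a^3 + 40*a^2 + 8*a + 18*t^3 + t^2*(-30*a - 30) + t*(-16*a^2 + 10*a + 8)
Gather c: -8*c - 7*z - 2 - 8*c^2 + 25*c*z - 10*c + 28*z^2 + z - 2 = -8*c^2 + c*(25*z - 18) + 28*z^2 - 6*z - 4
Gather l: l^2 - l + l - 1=l^2 - 1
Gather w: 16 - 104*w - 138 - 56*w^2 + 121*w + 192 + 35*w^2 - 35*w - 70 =-21*w^2 - 18*w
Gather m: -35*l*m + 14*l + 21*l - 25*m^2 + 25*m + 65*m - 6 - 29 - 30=35*l - 25*m^2 + m*(90 - 35*l) - 65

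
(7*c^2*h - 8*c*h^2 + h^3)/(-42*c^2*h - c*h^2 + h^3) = (-c + h)/(6*c + h)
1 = 1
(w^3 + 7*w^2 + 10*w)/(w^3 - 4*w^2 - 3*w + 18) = w*(w + 5)/(w^2 - 6*w + 9)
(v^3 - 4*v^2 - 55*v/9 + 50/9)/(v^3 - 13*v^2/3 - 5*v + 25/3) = (v - 2/3)/(v - 1)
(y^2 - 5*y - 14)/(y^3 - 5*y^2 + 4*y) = (y^2 - 5*y - 14)/(y*(y^2 - 5*y + 4))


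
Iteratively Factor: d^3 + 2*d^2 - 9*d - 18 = (d - 3)*(d^2 + 5*d + 6) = (d - 3)*(d + 2)*(d + 3)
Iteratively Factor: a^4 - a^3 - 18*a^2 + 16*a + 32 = (a + 4)*(a^3 - 5*a^2 + 2*a + 8) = (a - 4)*(a + 4)*(a^2 - a - 2) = (a - 4)*(a + 1)*(a + 4)*(a - 2)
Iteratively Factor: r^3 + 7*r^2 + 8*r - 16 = (r - 1)*(r^2 + 8*r + 16) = (r - 1)*(r + 4)*(r + 4)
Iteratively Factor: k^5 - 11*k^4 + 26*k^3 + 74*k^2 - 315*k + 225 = (k - 5)*(k^4 - 6*k^3 - 4*k^2 + 54*k - 45) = (k - 5)*(k - 1)*(k^3 - 5*k^2 - 9*k + 45) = (k - 5)*(k - 3)*(k - 1)*(k^2 - 2*k - 15) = (k - 5)^2*(k - 3)*(k - 1)*(k + 3)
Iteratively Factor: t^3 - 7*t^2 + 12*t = (t)*(t^2 - 7*t + 12) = t*(t - 4)*(t - 3)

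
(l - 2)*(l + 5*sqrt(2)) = l^2 - 2*l + 5*sqrt(2)*l - 10*sqrt(2)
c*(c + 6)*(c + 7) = c^3 + 13*c^2 + 42*c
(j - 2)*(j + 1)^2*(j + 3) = j^4 + 3*j^3 - 3*j^2 - 11*j - 6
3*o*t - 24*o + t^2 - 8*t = (3*o + t)*(t - 8)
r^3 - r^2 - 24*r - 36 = (r - 6)*(r + 2)*(r + 3)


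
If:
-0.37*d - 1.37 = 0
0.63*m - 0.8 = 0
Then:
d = -3.70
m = 1.27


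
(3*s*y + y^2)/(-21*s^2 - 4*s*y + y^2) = y/(-7*s + y)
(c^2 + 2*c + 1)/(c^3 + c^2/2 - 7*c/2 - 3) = 2*(c + 1)/(2*c^2 - c - 6)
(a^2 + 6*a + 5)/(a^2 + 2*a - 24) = (a^2 + 6*a + 5)/(a^2 + 2*a - 24)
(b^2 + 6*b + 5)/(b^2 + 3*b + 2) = (b + 5)/(b + 2)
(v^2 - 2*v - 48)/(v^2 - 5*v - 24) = (v + 6)/(v + 3)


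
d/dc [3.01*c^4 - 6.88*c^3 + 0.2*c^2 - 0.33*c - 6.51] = 12.04*c^3 - 20.64*c^2 + 0.4*c - 0.33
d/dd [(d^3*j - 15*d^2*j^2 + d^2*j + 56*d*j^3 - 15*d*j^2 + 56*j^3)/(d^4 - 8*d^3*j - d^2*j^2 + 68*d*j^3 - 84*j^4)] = j*(-d^3 + 14*d^2*j - 2*d^2 + 12*d*j^2 + 21*d*j + 48*j^3 + 26*j^2)/(d^5 - 15*d^3*j^2 + 10*d^2*j^3 + 60*d*j^4 - 72*j^5)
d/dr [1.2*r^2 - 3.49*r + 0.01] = 2.4*r - 3.49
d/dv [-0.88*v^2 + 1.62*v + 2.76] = 1.62 - 1.76*v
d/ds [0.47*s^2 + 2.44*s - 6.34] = 0.94*s + 2.44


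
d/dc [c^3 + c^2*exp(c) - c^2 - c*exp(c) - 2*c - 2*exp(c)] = c^2*exp(c) + 3*c^2 + c*exp(c) - 2*c - 3*exp(c) - 2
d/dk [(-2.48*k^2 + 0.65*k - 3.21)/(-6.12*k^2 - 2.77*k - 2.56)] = (10.8476*k^2 - 26.5928*k - 10.5557)/(37.4544*k^4 + 33.9048*k^3 + 39.0073*k^2 + 14.1824*k + 6.5536)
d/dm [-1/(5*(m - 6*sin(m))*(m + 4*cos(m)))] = ((1 - 4*sin(m))*(m - 6*sin(m)) + (1 - 6*cos(m))*(m + 4*cos(m)))/(5*(m - 6*sin(m))^2*(m + 4*cos(m))^2)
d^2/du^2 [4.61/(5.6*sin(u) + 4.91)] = (-144.5696*sin(u)^2 + 126.75656*sin(u) + 289.1392)/(5.6*sin(u) + 4.91)^3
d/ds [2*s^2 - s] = 4*s - 1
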